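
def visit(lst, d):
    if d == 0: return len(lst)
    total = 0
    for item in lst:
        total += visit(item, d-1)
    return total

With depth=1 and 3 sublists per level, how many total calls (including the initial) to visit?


At depth 0 (root): 1 call
At depth 1: each of 1 parents calls visit on 3 children = 3 calls
Total: 1 + 3 = 4

4


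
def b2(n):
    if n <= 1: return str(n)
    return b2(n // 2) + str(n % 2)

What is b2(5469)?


b2(5469) = b2(2734) + '1'
b2(2734) = b2(1367) + '0'
b2(1367) = b2(683) + '1'
b2(683) = b2(341) + '1'
b2(341) = b2(170) + '1'
b2(170) = b2(85) + '0'
b2(85) = b2(42) + '1'
b2(42) = b2(21) + '0'
b2(21) = b2(10) + '1'
b2(10) = b2(5) + '0'
b2(5) = b2(2) + '1'
b2(2) = b2(1) + '0'
b2(1) = '1'  (base case)
Concatenating: '1' + '0' + '1' + '0' + '1' + '0' + '1' + '0' + '1' + '1' + '1' + '0' + '1' = '1010101011101'

1010101011101


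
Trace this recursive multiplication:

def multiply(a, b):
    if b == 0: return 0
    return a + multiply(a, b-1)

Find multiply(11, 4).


multiply(11, 4) = 11 + multiply(11, 3)
multiply(11, 3) = 11 + multiply(11, 2)
multiply(11, 2) = 11 + multiply(11, 1)
multiply(11, 1) = 11 + multiply(11, 0)
multiply(11, 0) = 0  (base case)
Total: 11 + 11 + 11 + 11 + 0 = 44

44


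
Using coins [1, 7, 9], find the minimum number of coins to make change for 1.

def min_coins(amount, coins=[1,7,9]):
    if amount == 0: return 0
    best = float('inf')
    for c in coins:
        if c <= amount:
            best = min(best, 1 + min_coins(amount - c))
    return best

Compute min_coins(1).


Building up with DP:
min_coins(0) = 0
min_coins(1) = min(1+min_coins(0)=1+0=1) = 1

1


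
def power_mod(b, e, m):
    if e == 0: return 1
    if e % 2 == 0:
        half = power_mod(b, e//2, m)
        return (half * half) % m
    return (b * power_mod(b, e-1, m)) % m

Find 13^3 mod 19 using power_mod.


power_mod(13, 3, 19): e is odd, compute power_mod(13, 2, 19)
  power_mod(13, 2, 19): e is even, compute power_mod(13, 1, 19)
    power_mod(13, 1, 19): e is odd, compute power_mod(13, 0, 19)
      power_mod(13, 0, 19) = 1
    (13 * 1) % 19 = 13
  half=13, (13*13) % 19 = 17
(13 * 17) % 19 = 12

12


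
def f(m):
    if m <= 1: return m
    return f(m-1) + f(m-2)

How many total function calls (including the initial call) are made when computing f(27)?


Let C(n) = total calls for f(n)
C(0) = 1, C(1) = 1
C(2) = 1 + C(1) + C(0) = 1 + 1 + 1 = 3
C(3) = 1 + C(2) + C(1) = 1 + 3 + 1 = 5
C(4) = 1 + C(3) + C(2) = 1 + 5 + 3 = 9
C(5) = 1 + C(4) + C(3) = 1 + 9 + 5 = 15
C(6) = 1 + C(5) + C(4) = 1 + 15 + 9 = 25
C(7) = 1 + C(6) + C(5) = 1 + 25 + 15 = 41
C(8) = 1 + C(7) + C(6) = 1 + 41 + 25 = 67
C(9) = 1 + C(8) + C(7) = 1 + 67 + 41 = 109
C(10) = 1 + C(9) + C(8) = 1 + 109 + 67 = 177
C(11) = 1 + C(10) + C(9) = 1 + 177 + 109 = 287
C(12) = 1 + C(11) + C(10) = 1 + 287 + 177 = 465
C(13) = 1 + C(12) + C(11) = 1 + 465 + 287 = 753
C(14) = 1 + C(13) + C(12) = 1 + 753 + 465 = 1219
C(15) = 1 + C(14) + C(13) = 1 + 1219 + 753 = 1973
C(16) = 1 + C(15) + C(14) = 1 + 1973 + 1219 = 3193
C(17) = 1 + C(16) + C(15) = 1 + 3193 + 1973 = 5167
C(18) = 1 + C(17) + C(16) = 1 + 5167 + 3193 = 8361
C(19) = 1 + C(18) + C(17) = 1 + 8361 + 5167 = 13529
C(20) = 1 + C(19) + C(18) = 1 + 13529 + 8361 = 21891
C(21) = 1 + C(20) + C(19) = 1 + 21891 + 13529 = 35421
C(22) = 1 + C(21) + C(20) = 1 + 35421 + 21891 = 57313
C(23) = 1 + C(22) + C(21) = 1 + 57313 + 35421 = 92735
C(24) = 1 + C(23) + C(22) = 1 + 92735 + 57313 = 150049
C(25) = 1 + C(24) + C(23) = 1 + 150049 + 92735 = 242785
C(26) = 1 + C(25) + C(24) = 1 + 242785 + 150049 = 392835
C(27) = 1 + C(26) + C(25) = 1 + 392835 + 242785 = 635621

635621


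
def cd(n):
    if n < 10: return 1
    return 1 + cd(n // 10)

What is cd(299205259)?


cd(299205259) = 1 + cd(29920525)
cd(29920525) = 1 + cd(2992052)
cd(2992052) = 1 + cd(299205)
cd(299205) = 1 + cd(29920)
cd(29920) = 1 + cd(2992)
cd(2992) = 1 + cd(299)
cd(299) = 1 + cd(29)
cd(29) = 1 + cd(2)
cd(2) = 1  (base case: 2 < 10)
Unwinding: 1 + 1 + 1 + 1 + 1 + 1 + 1 + 1 + 1 = 9

9


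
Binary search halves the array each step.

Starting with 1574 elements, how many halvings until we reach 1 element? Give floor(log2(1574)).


1574 / 2 = 787
787 / 2 = 393
393 / 2 = 196
196 / 2 = 98
98 / 2 = 49
49 / 2 = 24
24 / 2 = 12
12 / 2 = 6
6 / 2 = 3
3 / 2 = 1
Reached 1 after 10 halvings

10


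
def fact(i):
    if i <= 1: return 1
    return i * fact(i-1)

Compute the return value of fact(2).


fact(2)
= 2 * fact(1)
= 2 * 1
= 2

2


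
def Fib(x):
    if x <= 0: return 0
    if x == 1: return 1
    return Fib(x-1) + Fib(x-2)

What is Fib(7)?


Computing Fib(7) bottom-up:
Fib(0) = 0
Fib(1) = 1
Fib(2) = Fib(1) + Fib(0) = 1 + 0 = 1
Fib(3) = Fib(2) + Fib(1) = 1 + 1 = 2
Fib(4) = Fib(3) + Fib(2) = 2 + 1 = 3
Fib(5) = Fib(4) + Fib(3) = 3 + 2 = 5
Fib(6) = Fib(5) + Fib(4) = 5 + 3 = 8
Fib(7) = Fib(6) + Fib(5) = 8 + 5 = 13

13


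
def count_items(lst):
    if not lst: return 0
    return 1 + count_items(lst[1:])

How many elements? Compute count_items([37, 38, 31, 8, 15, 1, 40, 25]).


count_items([37, 38, 31, 8, 15, 1, 40, 25]) = 1 + count_items([38, 31, 8, 15, 1, 40, 25])
count_items([38, 31, 8, 15, 1, 40, 25]) = 1 + count_items([31, 8, 15, 1, 40, 25])
count_items([31, 8, 15, 1, 40, 25]) = 1 + count_items([8, 15, 1, 40, 25])
count_items([8, 15, 1, 40, 25]) = 1 + count_items([15, 1, 40, 25])
count_items([15, 1, 40, 25]) = 1 + count_items([1, 40, 25])
count_items([1, 40, 25]) = 1 + count_items([40, 25])
count_items([40, 25]) = 1 + count_items([25])
count_items([25]) = 1 + count_items([])
count_items([]) = 0  (base case)
Unwinding: 1 + 1 + 1 + 1 + 1 + 1 + 1 + 1 + 0 = 8

8


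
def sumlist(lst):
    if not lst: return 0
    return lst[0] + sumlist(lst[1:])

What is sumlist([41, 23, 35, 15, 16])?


sumlist([41, 23, 35, 15, 16]) = 41 + sumlist([23, 35, 15, 16])
sumlist([23, 35, 15, 16]) = 23 + sumlist([35, 15, 16])
sumlist([35, 15, 16]) = 35 + sumlist([15, 16])
sumlist([15, 16]) = 15 + sumlist([16])
sumlist([16]) = 16 + sumlist([])
sumlist([]) = 0  (base case)
Total: 41 + 23 + 35 + 15 + 16 + 0 = 130

130


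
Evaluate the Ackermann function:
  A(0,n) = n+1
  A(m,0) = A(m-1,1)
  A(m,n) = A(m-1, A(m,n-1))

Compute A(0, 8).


A(0, 8) = 9
Result: A(0, 8) = 9

9


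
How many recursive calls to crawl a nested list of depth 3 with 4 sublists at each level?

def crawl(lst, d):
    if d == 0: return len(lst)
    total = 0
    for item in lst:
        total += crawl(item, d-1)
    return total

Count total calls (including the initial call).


At depth 0 (root): 1 call
At depth 1: each of 1 parents calls crawl on 4 children = 4 calls
At depth 2: each of 4 parents calls crawl on 4 children = 16 calls
At depth 3: each of 16 parents calls crawl on 4 children = 64 calls
Total: 1 + 4 + 16 + 64 = 85

85


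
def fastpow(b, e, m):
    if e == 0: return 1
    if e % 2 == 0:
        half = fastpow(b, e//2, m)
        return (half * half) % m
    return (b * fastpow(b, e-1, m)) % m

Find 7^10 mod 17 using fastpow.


fastpow(7, 10, 17): e is even, compute fastpow(7, 5, 17)
  fastpow(7, 5, 17): e is odd, compute fastpow(7, 4, 17)
    fastpow(7, 4, 17): e is even, compute fastpow(7, 2, 17)
      fastpow(7, 2, 17): e is even, compute fastpow(7, 1, 17)
        fastpow(7, 1, 17): e is odd, compute fastpow(7, 0, 17)
          fastpow(7, 0, 17) = 1
        (7 * 1) % 17 = 7
      half=7, (7*7) % 17 = 15
    half=15, (15*15) % 17 = 4
  (7 * 4) % 17 = 11
half=11, (11*11) % 17 = 2

2


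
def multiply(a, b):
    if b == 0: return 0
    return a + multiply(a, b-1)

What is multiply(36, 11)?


multiply(36, 11) = 36 + multiply(36, 10)
multiply(36, 10) = 36 + multiply(36, 9)
multiply(36, 9) = 36 + multiply(36, 8)
multiply(36, 8) = 36 + multiply(36, 7)
multiply(36, 7) = 36 + multiply(36, 6)
multiply(36, 6) = 36 + multiply(36, 5)
multiply(36, 5) = 36 + multiply(36, 4)
multiply(36, 4) = 36 + multiply(36, 3)
multiply(36, 3) = 36 + multiply(36, 2)
multiply(36, 2) = 36 + multiply(36, 1)
multiply(36, 1) = 36 + multiply(36, 0)
multiply(36, 0) = 0  (base case)
Total: 36 + 36 + 36 + 36 + 36 + 36 + 36 + 36 + 36 + 36 + 36 + 0 = 396

396


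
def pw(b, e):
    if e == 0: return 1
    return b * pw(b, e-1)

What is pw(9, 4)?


pw(9, 4)
= 9 * pw(9, 3)
= 9 * 9 * pw(9, 2)
= 9 * 9 * 9 * pw(9, 1)
= 9 * 9 * 9 * 9 * pw(9, 0)
= 9 * 9 * 9 * 9 * 1
= 6561

6561


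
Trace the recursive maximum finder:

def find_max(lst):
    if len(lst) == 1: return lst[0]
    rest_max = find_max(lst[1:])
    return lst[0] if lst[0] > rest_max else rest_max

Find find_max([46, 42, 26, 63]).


find_max([46, 42, 26, 63]): compare 46 with find_max([42, 26, 63])
find_max([42, 26, 63]): compare 42 with find_max([26, 63])
find_max([26, 63]): compare 26 with find_max([63])
find_max([63]) = 63  (base case)
Compare 26 with 63 -> 63
Compare 42 with 63 -> 63
Compare 46 with 63 -> 63

63


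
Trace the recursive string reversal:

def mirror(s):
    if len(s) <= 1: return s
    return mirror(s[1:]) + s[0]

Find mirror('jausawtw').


mirror('jausawtw') = mirror('ausawtw') + 'j'
mirror('ausawtw') = mirror('usawtw') + 'a'
mirror('usawtw') = mirror('sawtw') + 'u'
mirror('sawtw') = mirror('awtw') + 's'
mirror('awtw') = mirror('wtw') + 'a'
mirror('wtw') = mirror('tw') + 'w'
mirror('tw') = mirror('w') + 't'
mirror('w') = 'w'  (base case)
Concatenating: 'w' + 't' + 'w' + 'a' + 's' + 'u' + 'a' + 'j' = 'wtwasuaj'

wtwasuaj


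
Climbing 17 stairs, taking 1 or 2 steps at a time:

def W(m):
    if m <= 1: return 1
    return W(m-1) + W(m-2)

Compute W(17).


Building up from base cases:
W(0) = 1
W(1) = 1
W(2) = W(1) + W(0) = 1 + 1 = 2
W(3) = W(2) + W(1) = 2 + 1 = 3
W(4) = W(3) + W(2) = 3 + 2 = 5
W(5) = W(4) + W(3) = 5 + 3 = 8
W(6) = W(5) + W(4) = 8 + 5 = 13
W(7) = W(6) + W(5) = 13 + 8 = 21
W(8) = W(7) + W(6) = 21 + 13 = 34
W(9) = W(8) + W(7) = 34 + 21 = 55
W(10) = W(9) + W(8) = 55 + 34 = 89
W(11) = W(10) + W(9) = 89 + 55 = 144
W(12) = W(11) + W(10) = 144 + 89 = 233
W(13) = W(12) + W(11) = 233 + 144 = 377
W(14) = W(13) + W(12) = 377 + 233 = 610
W(15) = W(14) + W(13) = 610 + 377 = 987
W(16) = W(15) + W(14) = 987 + 610 = 1597
W(17) = W(16) + W(15) = 1597 + 987 = 2584

2584


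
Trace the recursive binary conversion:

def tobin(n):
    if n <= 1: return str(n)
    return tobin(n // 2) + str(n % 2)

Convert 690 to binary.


tobin(690) = tobin(345) + '0'
tobin(345) = tobin(172) + '1'
tobin(172) = tobin(86) + '0'
tobin(86) = tobin(43) + '0'
tobin(43) = tobin(21) + '1'
tobin(21) = tobin(10) + '1'
tobin(10) = tobin(5) + '0'
tobin(5) = tobin(2) + '1'
tobin(2) = tobin(1) + '0'
tobin(1) = '1'  (base case)
Concatenating: '1' + '0' + '1' + '0' + '1' + '1' + '0' + '0' + '1' + '0' = '1010110010'

1010110010


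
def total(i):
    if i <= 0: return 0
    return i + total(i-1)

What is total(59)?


total(59)
= 59 + 58 + 57 + 56 + 55 + 54 + 53 + 52 + 51 + 50 + 49 + 48 + 47 + 46 + 45 + 44 + 43 + 42 + 41 + 40 + 39 + 38 + 37 + 36 + 35 + 34 + 33 + 32 + 31 + 30 + 29 + 28 + 27 + 26 + 25 + 24 + 23 + 22 + 21 + 20 + 19 + 18 + 17 + 16 + 15 + 14 + 13 + 12 + 11 + 10 + 9 + 8 + 7 + 6 + 5 + 4 + 3 + 2 + 1 + total(0)
= 59 + 58 + 57 + 56 + 55 + 54 + 53 + 52 + 51 + 50 + 49 + 48 + 47 + 46 + 45 + 44 + 43 + 42 + 41 + 40 + 39 + 38 + 37 + 36 + 35 + 34 + 33 + 32 + 31 + 30 + 29 + 28 + 27 + 26 + 25 + 24 + 23 + 22 + 21 + 20 + 19 + 18 + 17 + 16 + 15 + 14 + 13 + 12 + 11 + 10 + 9 + 8 + 7 + 6 + 5 + 4 + 3 + 2 + 1 + 0
= 1770

1770


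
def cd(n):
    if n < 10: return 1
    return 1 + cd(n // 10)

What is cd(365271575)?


cd(365271575) = 1 + cd(36527157)
cd(36527157) = 1 + cd(3652715)
cd(3652715) = 1 + cd(365271)
cd(365271) = 1 + cd(36527)
cd(36527) = 1 + cd(3652)
cd(3652) = 1 + cd(365)
cd(365) = 1 + cd(36)
cd(36) = 1 + cd(3)
cd(3) = 1  (base case: 3 < 10)
Unwinding: 1 + 1 + 1 + 1 + 1 + 1 + 1 + 1 + 1 = 9

9


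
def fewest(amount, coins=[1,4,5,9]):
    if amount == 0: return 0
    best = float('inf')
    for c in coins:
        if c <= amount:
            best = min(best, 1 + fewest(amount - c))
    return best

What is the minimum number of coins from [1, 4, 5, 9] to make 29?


Building up with DP:
fewest(0) = 0
fewest(1) = min(1+fewest(0)=1+0=1) = 1
fewest(2) = min(1+fewest(1)=1+1=2) = 2
fewest(3) = min(1+fewest(2)=1+2=3) = 3
fewest(4) = min(1+fewest(3)=1+3=4, 1+fewest(0)=1+0=1) = 1
fewest(5) = min(1+fewest(4)=1+1=2, 1+fewest(1)=1+1=2, 1+fewest(0)=1+0=1) = 1
fewest(6) = min(1+fewest(5)=1+1=2, 1+fewest(2)=1+2=3, 1+fewest(1)=1+1=2) = 2
fewest(7) = min(1+fewest(6)=1+2=3, 1+fewest(3)=1+3=4, 1+fewest(2)=1+2=3) = 3
fewest(8) = min(1+fewest(7)=1+3=4, 1+fewest(4)=1+1=2, 1+fewest(3)=1+3=4) = 2
fewest(9) = min(1+fewest(8)=1+2=3, 1+fewest(5)=1+1=2, 1+fewest(4)=1+1=2, 1+fewest(0)=1+0=1) = 1
fewest(10) = min(1+fewest(9)=1+1=2, 1+fewest(6)=1+2=3, 1+fewest(5)=1+1=2, 1+fewest(1)=1+1=2) = 2
fewest(11) = min(1+fewest(10)=1+2=3, 1+fewest(7)=1+3=4, 1+fewest(6)=1+2=3, 1+fewest(2)=1+2=3) = 3
fewest(12) = min(1+fewest(11)=1+3=4, 1+fewest(8)=1+2=3, 1+fewest(7)=1+3=4, 1+fewest(3)=1+3=4) = 3
fewest(13) = min(1+fewest(12)=1+3=4, 1+fewest(9)=1+1=2, 1+fewest(8)=1+2=3, 1+fewest(4)=1+1=2) = 2
fewest(14) = min(1+fewest(13)=1+2=3, 1+fewest(10)=1+2=3, 1+fewest(9)=1+1=2, 1+fewest(5)=1+1=2) = 2
fewest(15) = min(1+fewest(14)=1+2=3, 1+fewest(11)=1+3=4, 1+fewest(10)=1+2=3, 1+fewest(6)=1+2=3) = 3
fewest(16) = min(1+fewest(15)=1+3=4, 1+fewest(12)=1+3=4, 1+fewest(11)=1+3=4, 1+fewest(7)=1+3=4) = 4
fewest(17) = min(1+fewest(16)=1+4=5, 1+fewest(13)=1+2=3, 1+fewest(12)=1+3=4, 1+fewest(8)=1+2=3) = 3
fewest(18) = min(1+fewest(17)=1+3=4, 1+fewest(14)=1+2=3, 1+fewest(13)=1+2=3, 1+fewest(9)=1+1=2) = 2
fewest(19) = min(1+fewest(18)=1+2=3, 1+fewest(15)=1+3=4, 1+fewest(14)=1+2=3, 1+fewest(10)=1+2=3) = 3
fewest(20) = min(1+fewest(19)=1+3=4, 1+fewest(16)=1+4=5, 1+fewest(15)=1+3=4, 1+fewest(11)=1+3=4) = 4
fewest(21) = min(1+fewest(20)=1+4=5, 1+fewest(17)=1+3=4, 1+fewest(16)=1+4=5, 1+fewest(12)=1+3=4) = 4
fewest(22) = min(1+fewest(21)=1+4=5, 1+fewest(18)=1+2=3, 1+fewest(17)=1+3=4, 1+fewest(13)=1+2=3) = 3
fewest(23) = min(1+fewest(22)=1+3=4, 1+fewest(19)=1+3=4, 1+fewest(18)=1+2=3, 1+fewest(14)=1+2=3) = 3
fewest(24) = min(1+fewest(23)=1+3=4, 1+fewest(20)=1+4=5, 1+fewest(19)=1+3=4, 1+fewest(15)=1+3=4) = 4
fewest(25) = min(1+fewest(24)=1+4=5, 1+fewest(21)=1+4=5, 1+fewest(20)=1+4=5, 1+fewest(16)=1+4=5) = 5
fewest(26) = min(1+fewest(25)=1+5=6, 1+fewest(22)=1+3=4, 1+fewest(21)=1+4=5, 1+fewest(17)=1+3=4) = 4
fewest(27) = min(1+fewest(26)=1+4=5, 1+fewest(23)=1+3=4, 1+fewest(22)=1+3=4, 1+fewest(18)=1+2=3) = 3
fewest(28) = min(1+fewest(27)=1+3=4, 1+fewest(24)=1+4=5, 1+fewest(23)=1+3=4, 1+fewest(19)=1+3=4) = 4
fewest(29) = min(1+fewest(28)=1+4=5, 1+fewest(25)=1+5=6, 1+fewest(24)=1+4=5, 1+fewest(20)=1+4=5) = 5

5


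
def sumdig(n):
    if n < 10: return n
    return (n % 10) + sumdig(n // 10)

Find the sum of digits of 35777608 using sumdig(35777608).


sumdig(35777608) = 8 + sumdig(3577760)
sumdig(3577760) = 0 + sumdig(357776)
sumdig(357776) = 6 + sumdig(35777)
sumdig(35777) = 7 + sumdig(3577)
sumdig(3577) = 7 + sumdig(357)
sumdig(357) = 7 + sumdig(35)
sumdig(35) = 5 + sumdig(3)
sumdig(3) = 3  (base case)
Total: 8 + 0 + 6 + 7 + 7 + 7 + 5 + 3 = 43

43


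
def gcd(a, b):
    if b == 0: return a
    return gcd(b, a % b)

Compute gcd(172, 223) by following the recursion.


gcd(172, 223) = gcd(223, 172)
gcd(223, 172) = gcd(172, 51)
gcd(172, 51) = gcd(51, 19)
gcd(51, 19) = gcd(19, 13)
gcd(19, 13) = gcd(13, 6)
gcd(13, 6) = gcd(6, 1)
gcd(6, 1) = gcd(1, 0)
gcd(1, 0) = 1  (base case)

1


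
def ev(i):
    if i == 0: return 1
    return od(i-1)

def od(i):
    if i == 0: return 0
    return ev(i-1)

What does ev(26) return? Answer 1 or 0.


ev(26) = od(25)
od(25) = ev(24)
ev(24) = od(23)
od(23) = ev(22)
ev(22) = od(21)
od(21) = ev(20)
ev(20) = od(19)
od(19) = ev(18)
ev(18) = od(17)
od(17) = ev(16)
ev(16) = od(15)
od(15) = ev(14)
ev(14) = od(13)
od(13) = ev(12)
ev(12) = od(11)
od(11) = ev(10)
ev(10) = od(9)
od(9) = ev(8)
ev(8) = od(7)
od(7) = ev(6)
ev(6) = od(5)
od(5) = ev(4)
ev(4) = od(3)
od(3) = ev(2)
ev(2) = od(1)
od(1) = ev(0)
ev(0) = 1  (base case)
Result: 1

1


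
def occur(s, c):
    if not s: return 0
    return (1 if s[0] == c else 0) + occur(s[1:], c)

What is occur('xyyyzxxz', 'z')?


s[0]='x' != 'z' -> 0
s[0]='y' != 'z' -> 0
s[0]='y' != 'z' -> 0
s[0]='y' != 'z' -> 0
s[0]='z' == 'z' -> 1
s[0]='x' != 'z' -> 0
s[0]='x' != 'z' -> 0
s[0]='z' == 'z' -> 1
Sum: 0 + 0 + 0 + 0 + 1 + 0 + 0 + 1 = 2

2


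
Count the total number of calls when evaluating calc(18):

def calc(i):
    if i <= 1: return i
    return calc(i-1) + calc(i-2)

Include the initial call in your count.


Let C(n) = total calls for calc(n)
C(0) = 1, C(1) = 1
C(2) = 1 + C(1) + C(0) = 1 + 1 + 1 = 3
C(3) = 1 + C(2) + C(1) = 1 + 3 + 1 = 5
C(4) = 1 + C(3) + C(2) = 1 + 5 + 3 = 9
C(5) = 1 + C(4) + C(3) = 1 + 9 + 5 = 15
C(6) = 1 + C(5) + C(4) = 1 + 15 + 9 = 25
C(7) = 1 + C(6) + C(5) = 1 + 25 + 15 = 41
C(8) = 1 + C(7) + C(6) = 1 + 41 + 25 = 67
C(9) = 1 + C(8) + C(7) = 1 + 67 + 41 = 109
C(10) = 1 + C(9) + C(8) = 1 + 109 + 67 = 177
C(11) = 1 + C(10) + C(9) = 1 + 177 + 109 = 287
C(12) = 1 + C(11) + C(10) = 1 + 287 + 177 = 465
C(13) = 1 + C(12) + C(11) = 1 + 465 + 287 = 753
C(14) = 1 + C(13) + C(12) = 1 + 753 + 465 = 1219
C(15) = 1 + C(14) + C(13) = 1 + 1219 + 753 = 1973
C(16) = 1 + C(15) + C(14) = 1 + 1973 + 1219 = 3193
C(17) = 1 + C(16) + C(15) = 1 + 3193 + 1973 = 5167
C(18) = 1 + C(17) + C(16) = 1 + 5167 + 3193 = 8361

8361


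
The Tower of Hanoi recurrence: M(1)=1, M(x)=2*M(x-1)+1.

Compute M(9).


M(9) = 2 * M(8) + 1
M(8) = 2 * M(7) + 1
M(7) = 2 * M(6) + 1
M(6) = 2 * M(5) + 1
M(5) = 2 * M(4) + 1
M(4) = 2 * M(3) + 1
M(3) = 2 * M(2) + 1
M(2) = 2 * M(1) + 1
M(1) = 1  (base case)
M(2) = 2 * 1 + 1 = 3
M(3) = 2 * 3 + 1 = 7
M(4) = 2 * 7 + 1 = 15
M(5) = 2 * 15 + 1 = 31
M(6) = 2 * 31 + 1 = 63
M(7) = 2 * 63 + 1 = 127
M(8) = 2 * 127 + 1 = 255
M(9) = 2 * 255 + 1 = 511

511


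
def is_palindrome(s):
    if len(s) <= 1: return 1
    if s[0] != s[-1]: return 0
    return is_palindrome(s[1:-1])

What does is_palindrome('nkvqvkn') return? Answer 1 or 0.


is_palindrome('nkvqvkn'): s[0]='n' == s[-1]='n' -> check is_palindrome('kvqvk')
is_palindrome('kvqvk'): s[0]='k' == s[-1]='k' -> check is_palindrome('vqv')
is_palindrome('vqv'): s[0]='v' == s[-1]='v' -> check is_palindrome('q')
is_palindrome('q'): len <= 1 -> return 1  (base case)
Result: 1 (palindrome)

1


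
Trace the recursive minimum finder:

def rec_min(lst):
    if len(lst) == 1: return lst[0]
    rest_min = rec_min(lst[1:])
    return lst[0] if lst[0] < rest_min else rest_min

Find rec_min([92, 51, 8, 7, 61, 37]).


rec_min([92, 51, 8, 7, 61, 37]): compare 92 with rec_min([51, 8, 7, 61, 37])
rec_min([51, 8, 7, 61, 37]): compare 51 with rec_min([8, 7, 61, 37])
rec_min([8, 7, 61, 37]): compare 8 with rec_min([7, 61, 37])
rec_min([7, 61, 37]): compare 7 with rec_min([61, 37])
rec_min([61, 37]): compare 61 with rec_min([37])
rec_min([37]) = 37  (base case)
Compare 61 with 37 -> 37
Compare 7 with 37 -> 7
Compare 8 with 7 -> 7
Compare 51 with 7 -> 7
Compare 92 with 7 -> 7

7


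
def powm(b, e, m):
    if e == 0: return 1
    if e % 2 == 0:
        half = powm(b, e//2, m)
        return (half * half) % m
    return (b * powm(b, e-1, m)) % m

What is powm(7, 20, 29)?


powm(7, 20, 29): e is even, compute powm(7, 10, 29)
  powm(7, 10, 29): e is even, compute powm(7, 5, 29)
    powm(7, 5, 29): e is odd, compute powm(7, 4, 29)
      powm(7, 4, 29): e is even, compute powm(7, 2, 29)
        powm(7, 2, 29): e is even, compute powm(7, 1, 29)
          powm(7, 1, 29): e is odd, compute powm(7, 0, 29)
          powm(7, 0, 29) = 1
          (7 * 1) % 29 = 7
        half=7, (7*7) % 29 = 20
      half=20, (20*20) % 29 = 23
    (7 * 23) % 29 = 16
  half=16, (16*16) % 29 = 24
half=24, (24*24) % 29 = 25

25


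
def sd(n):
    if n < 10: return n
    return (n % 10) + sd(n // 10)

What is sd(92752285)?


sd(92752285) = 5 + sd(9275228)
sd(9275228) = 8 + sd(927522)
sd(927522) = 2 + sd(92752)
sd(92752) = 2 + sd(9275)
sd(9275) = 5 + sd(927)
sd(927) = 7 + sd(92)
sd(92) = 2 + sd(9)
sd(9) = 9  (base case)
Total: 5 + 8 + 2 + 2 + 5 + 7 + 2 + 9 = 40

40


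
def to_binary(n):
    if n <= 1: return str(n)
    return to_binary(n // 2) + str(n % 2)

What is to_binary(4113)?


to_binary(4113) = to_binary(2056) + '1'
to_binary(2056) = to_binary(1028) + '0'
to_binary(1028) = to_binary(514) + '0'
to_binary(514) = to_binary(257) + '0'
to_binary(257) = to_binary(128) + '1'
to_binary(128) = to_binary(64) + '0'
to_binary(64) = to_binary(32) + '0'
to_binary(32) = to_binary(16) + '0'
to_binary(16) = to_binary(8) + '0'
to_binary(8) = to_binary(4) + '0'
to_binary(4) = to_binary(2) + '0'
to_binary(2) = to_binary(1) + '0'
to_binary(1) = '1'  (base case)
Concatenating: '1' + '0' + '0' + '0' + '0' + '0' + '0' + '0' + '1' + '0' + '0' + '0' + '1' = '1000000010001'

1000000010001


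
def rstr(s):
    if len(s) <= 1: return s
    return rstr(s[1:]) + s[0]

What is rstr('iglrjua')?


rstr('iglrjua') = rstr('glrjua') + 'i'
rstr('glrjua') = rstr('lrjua') + 'g'
rstr('lrjua') = rstr('rjua') + 'l'
rstr('rjua') = rstr('jua') + 'r'
rstr('jua') = rstr('ua') + 'j'
rstr('ua') = rstr('a') + 'u'
rstr('a') = 'a'  (base case)
Concatenating: 'a' + 'u' + 'j' + 'r' + 'l' + 'g' + 'i' = 'aujrlgi'

aujrlgi


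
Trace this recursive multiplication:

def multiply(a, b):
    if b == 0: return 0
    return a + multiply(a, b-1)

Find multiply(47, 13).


multiply(47, 13) = 47 + multiply(47, 12)
multiply(47, 12) = 47 + multiply(47, 11)
multiply(47, 11) = 47 + multiply(47, 10)
multiply(47, 10) = 47 + multiply(47, 9)
multiply(47, 9) = 47 + multiply(47, 8)
multiply(47, 8) = 47 + multiply(47, 7)
multiply(47, 7) = 47 + multiply(47, 6)
multiply(47, 6) = 47 + multiply(47, 5)
multiply(47, 5) = 47 + multiply(47, 4)
multiply(47, 4) = 47 + multiply(47, 3)
multiply(47, 3) = 47 + multiply(47, 2)
multiply(47, 2) = 47 + multiply(47, 1)
multiply(47, 1) = 47 + multiply(47, 0)
multiply(47, 0) = 0  (base case)
Total: 47 + 47 + 47 + 47 + 47 + 47 + 47 + 47 + 47 + 47 + 47 + 47 + 47 + 0 = 611

611


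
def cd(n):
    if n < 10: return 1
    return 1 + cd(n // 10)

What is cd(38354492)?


cd(38354492) = 1 + cd(3835449)
cd(3835449) = 1 + cd(383544)
cd(383544) = 1 + cd(38354)
cd(38354) = 1 + cd(3835)
cd(3835) = 1 + cd(383)
cd(383) = 1 + cd(38)
cd(38) = 1 + cd(3)
cd(3) = 1  (base case: 3 < 10)
Unwinding: 1 + 1 + 1 + 1 + 1 + 1 + 1 + 1 = 8

8


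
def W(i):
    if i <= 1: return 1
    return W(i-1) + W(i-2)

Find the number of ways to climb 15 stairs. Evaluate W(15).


Building up from base cases:
W(0) = 1
W(1) = 1
W(2) = W(1) + W(0) = 1 + 1 = 2
W(3) = W(2) + W(1) = 2 + 1 = 3
W(4) = W(3) + W(2) = 3 + 2 = 5
W(5) = W(4) + W(3) = 5 + 3 = 8
W(6) = W(5) + W(4) = 8 + 5 = 13
W(7) = W(6) + W(5) = 13 + 8 = 21
W(8) = W(7) + W(6) = 21 + 13 = 34
W(9) = W(8) + W(7) = 34 + 21 = 55
W(10) = W(9) + W(8) = 55 + 34 = 89
W(11) = W(10) + W(9) = 89 + 55 = 144
W(12) = W(11) + W(10) = 144 + 89 = 233
W(13) = W(12) + W(11) = 233 + 144 = 377
W(14) = W(13) + W(12) = 377 + 233 = 610
W(15) = W(14) + W(13) = 610 + 377 = 987

987


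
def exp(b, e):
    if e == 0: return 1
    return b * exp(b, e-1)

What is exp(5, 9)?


exp(5, 9)
= 5 * exp(5, 8)
= 5 * 5 * exp(5, 7)
= 5 * 5 * 5 * exp(5, 6)
= 5 * 5 * 5 * 5 * exp(5, 5)
= 5 * 5 * 5 * 5 * 5 * exp(5, 4)
= 5 * 5 * 5 * 5 * 5 * 5 * exp(5, 3)
= 5 * 5 * 5 * 5 * 5 * 5 * 5 * exp(5, 2)
= 5 * 5 * 5 * 5 * 5 * 5 * 5 * 5 * exp(5, 1)
= 5 * 5 * 5 * 5 * 5 * 5 * 5 * 5 * 5 * exp(5, 0)
= 5 * 5 * 5 * 5 * 5 * 5 * 5 * 5 * 5 * 1
= 1953125

1953125


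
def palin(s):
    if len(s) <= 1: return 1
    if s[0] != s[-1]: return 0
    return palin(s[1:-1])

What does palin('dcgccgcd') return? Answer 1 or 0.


palin('dcgccgcd'): s[0]='d' == s[-1]='d' -> check palin('cgccgc')
palin('cgccgc'): s[0]='c' == s[-1]='c' -> check palin('gccg')
palin('gccg'): s[0]='g' == s[-1]='g' -> check palin('cc')
palin('cc'): s[0]='c' == s[-1]='c' -> check palin('')
palin(''): len <= 1 -> return 1  (base case)
Result: 1 (palindrome)

1


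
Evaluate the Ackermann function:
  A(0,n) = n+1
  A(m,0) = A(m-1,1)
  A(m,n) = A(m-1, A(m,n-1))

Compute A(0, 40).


A(0, 40) = 41
Result: A(0, 40) = 41

41


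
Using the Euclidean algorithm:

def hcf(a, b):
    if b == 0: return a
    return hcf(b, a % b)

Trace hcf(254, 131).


hcf(254, 131) = hcf(131, 123)
hcf(131, 123) = hcf(123, 8)
hcf(123, 8) = hcf(8, 3)
hcf(8, 3) = hcf(3, 2)
hcf(3, 2) = hcf(2, 1)
hcf(2, 1) = hcf(1, 0)
hcf(1, 0) = 1  (base case)

1


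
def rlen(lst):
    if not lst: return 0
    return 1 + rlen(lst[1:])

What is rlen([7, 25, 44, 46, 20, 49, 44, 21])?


rlen([7, 25, 44, 46, 20, 49, 44, 21]) = 1 + rlen([25, 44, 46, 20, 49, 44, 21])
rlen([25, 44, 46, 20, 49, 44, 21]) = 1 + rlen([44, 46, 20, 49, 44, 21])
rlen([44, 46, 20, 49, 44, 21]) = 1 + rlen([46, 20, 49, 44, 21])
rlen([46, 20, 49, 44, 21]) = 1 + rlen([20, 49, 44, 21])
rlen([20, 49, 44, 21]) = 1 + rlen([49, 44, 21])
rlen([49, 44, 21]) = 1 + rlen([44, 21])
rlen([44, 21]) = 1 + rlen([21])
rlen([21]) = 1 + rlen([])
rlen([]) = 0  (base case)
Unwinding: 1 + 1 + 1 + 1 + 1 + 1 + 1 + 1 + 0 = 8

8


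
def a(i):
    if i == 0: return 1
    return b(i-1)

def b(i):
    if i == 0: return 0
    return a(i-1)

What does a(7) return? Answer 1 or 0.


a(7) = b(6)
b(6) = a(5)
a(5) = b(4)
b(4) = a(3)
a(3) = b(2)
b(2) = a(1)
a(1) = b(0)
b(0) = 0  (base case)
Result: 0

0


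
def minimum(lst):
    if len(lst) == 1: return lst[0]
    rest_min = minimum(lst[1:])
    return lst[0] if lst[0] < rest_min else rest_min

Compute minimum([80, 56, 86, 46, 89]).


minimum([80, 56, 86, 46, 89]): compare 80 with minimum([56, 86, 46, 89])
minimum([56, 86, 46, 89]): compare 56 with minimum([86, 46, 89])
minimum([86, 46, 89]): compare 86 with minimum([46, 89])
minimum([46, 89]): compare 46 with minimum([89])
minimum([89]) = 89  (base case)
Compare 46 with 89 -> 46
Compare 86 with 46 -> 46
Compare 56 with 46 -> 46
Compare 80 with 46 -> 46

46


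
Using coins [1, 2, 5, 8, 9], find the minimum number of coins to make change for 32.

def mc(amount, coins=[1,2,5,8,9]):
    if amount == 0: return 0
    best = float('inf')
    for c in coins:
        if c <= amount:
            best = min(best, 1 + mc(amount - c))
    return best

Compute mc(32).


Building up with DP:
mc(0) = 0
mc(1) = min(1+mc(0)=1+0=1) = 1
mc(2) = min(1+mc(1)=1+1=2, 1+mc(0)=1+0=1) = 1
mc(3) = min(1+mc(2)=1+1=2, 1+mc(1)=1+1=2) = 2
mc(4) = min(1+mc(3)=1+2=3, 1+mc(2)=1+1=2) = 2
mc(5) = min(1+mc(4)=1+2=3, 1+mc(3)=1+2=3, 1+mc(0)=1+0=1) = 1
mc(6) = min(1+mc(5)=1+1=2, 1+mc(4)=1+2=3, 1+mc(1)=1+1=2) = 2
mc(7) = min(1+mc(6)=1+2=3, 1+mc(5)=1+1=2, 1+mc(2)=1+1=2) = 2
mc(8) = min(1+mc(7)=1+2=3, 1+mc(6)=1+2=3, 1+mc(3)=1+2=3, 1+mc(0)=1+0=1) = 1
mc(9) = min(1+mc(8)=1+1=2, 1+mc(7)=1+2=3, 1+mc(4)=1+2=3, 1+mc(1)=1+1=2, 1+mc(0)=1+0=1) = 1
mc(10) = min(1+mc(9)=1+1=2, 1+mc(8)=1+1=2, 1+mc(5)=1+1=2, 1+mc(2)=1+1=2, 1+mc(1)=1+1=2) = 2
mc(11) = min(1+mc(10)=1+2=3, 1+mc(9)=1+1=2, 1+mc(6)=1+2=3, 1+mc(3)=1+2=3, 1+mc(2)=1+1=2) = 2
mc(12) = min(1+mc(11)=1+2=3, 1+mc(10)=1+2=3, 1+mc(7)=1+2=3, 1+mc(4)=1+2=3, 1+mc(3)=1+2=3) = 3
mc(13) = min(1+mc(12)=1+3=4, 1+mc(11)=1+2=3, 1+mc(8)=1+1=2, 1+mc(5)=1+1=2, 1+mc(4)=1+2=3) = 2
mc(14) = min(1+mc(13)=1+2=3, 1+mc(12)=1+3=4, 1+mc(9)=1+1=2, 1+mc(6)=1+2=3, 1+mc(5)=1+1=2) = 2
mc(15) = min(1+mc(14)=1+2=3, 1+mc(13)=1+2=3, 1+mc(10)=1+2=3, 1+mc(7)=1+2=3, 1+mc(6)=1+2=3) = 3
mc(16) = min(1+mc(15)=1+3=4, 1+mc(14)=1+2=3, 1+mc(11)=1+2=3, 1+mc(8)=1+1=2, 1+mc(7)=1+2=3) = 2
mc(17) = min(1+mc(16)=1+2=3, 1+mc(15)=1+3=4, 1+mc(12)=1+3=4, 1+mc(9)=1+1=2, 1+mc(8)=1+1=2) = 2
mc(18) = min(1+mc(17)=1+2=3, 1+mc(16)=1+2=3, 1+mc(13)=1+2=3, 1+mc(10)=1+2=3, 1+mc(9)=1+1=2) = 2
mc(19) = min(1+mc(18)=1+2=3, 1+mc(17)=1+2=3, 1+mc(14)=1+2=3, 1+mc(11)=1+2=3, 1+mc(10)=1+2=3) = 3
mc(20) = min(1+mc(19)=1+3=4, 1+mc(18)=1+2=3, 1+mc(15)=1+3=4, 1+mc(12)=1+3=4, 1+mc(11)=1+2=3) = 3
mc(21) = min(1+mc(20)=1+3=4, 1+mc(19)=1+3=4, 1+mc(16)=1+2=3, 1+mc(13)=1+2=3, 1+mc(12)=1+3=4) = 3
mc(22) = min(1+mc(21)=1+3=4, 1+mc(20)=1+3=4, 1+mc(17)=1+2=3, 1+mc(14)=1+2=3, 1+mc(13)=1+2=3) = 3
mc(23) = min(1+mc(22)=1+3=4, 1+mc(21)=1+3=4, 1+mc(18)=1+2=3, 1+mc(15)=1+3=4, 1+mc(14)=1+2=3) = 3
mc(24) = min(1+mc(23)=1+3=4, 1+mc(22)=1+3=4, 1+mc(19)=1+3=4, 1+mc(16)=1+2=3, 1+mc(15)=1+3=4) = 3
mc(25) = min(1+mc(24)=1+3=4, 1+mc(23)=1+3=4, 1+mc(20)=1+3=4, 1+mc(17)=1+2=3, 1+mc(16)=1+2=3) = 3
mc(26) = min(1+mc(25)=1+3=4, 1+mc(24)=1+3=4, 1+mc(21)=1+3=4, 1+mc(18)=1+2=3, 1+mc(17)=1+2=3) = 3
mc(27) = min(1+mc(26)=1+3=4, 1+mc(25)=1+3=4, 1+mc(22)=1+3=4, 1+mc(19)=1+3=4, 1+mc(18)=1+2=3) = 3
mc(28) = min(1+mc(27)=1+3=4, 1+mc(26)=1+3=4, 1+mc(23)=1+3=4, 1+mc(20)=1+3=4, 1+mc(19)=1+3=4) = 4
mc(29) = min(1+mc(28)=1+4=5, 1+mc(27)=1+3=4, 1+mc(24)=1+3=4, 1+mc(21)=1+3=4, 1+mc(20)=1+3=4) = 4
mc(30) = min(1+mc(29)=1+4=5, 1+mc(28)=1+4=5, 1+mc(25)=1+3=4, 1+mc(22)=1+3=4, 1+mc(21)=1+3=4) = 4
mc(31) = min(1+mc(30)=1+4=5, 1+mc(29)=1+4=5, 1+mc(26)=1+3=4, 1+mc(23)=1+3=4, 1+mc(22)=1+3=4) = 4
mc(32) = min(1+mc(31)=1+4=5, 1+mc(30)=1+4=5, 1+mc(27)=1+3=4, 1+mc(24)=1+3=4, 1+mc(23)=1+3=4) = 4

4


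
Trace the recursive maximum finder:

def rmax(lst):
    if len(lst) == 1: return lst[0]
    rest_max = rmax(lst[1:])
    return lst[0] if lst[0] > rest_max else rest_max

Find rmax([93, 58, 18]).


rmax([93, 58, 18]): compare 93 with rmax([58, 18])
rmax([58, 18]): compare 58 with rmax([18])
rmax([18]) = 18  (base case)
Compare 58 with 18 -> 58
Compare 93 with 58 -> 93

93


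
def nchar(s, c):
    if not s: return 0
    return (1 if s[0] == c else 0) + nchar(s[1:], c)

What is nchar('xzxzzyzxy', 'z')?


s[0]='x' != 'z' -> 0
s[0]='z' == 'z' -> 1
s[0]='x' != 'z' -> 0
s[0]='z' == 'z' -> 1
s[0]='z' == 'z' -> 1
s[0]='y' != 'z' -> 0
s[0]='z' == 'z' -> 1
s[0]='x' != 'z' -> 0
s[0]='y' != 'z' -> 0
Sum: 0 + 1 + 0 + 1 + 1 + 0 + 1 + 0 + 0 = 4

4


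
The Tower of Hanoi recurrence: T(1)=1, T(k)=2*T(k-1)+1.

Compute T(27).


T(27) = 2 * T(26) + 1
T(26) = 2 * T(25) + 1
T(25) = 2 * T(24) + 1
T(24) = 2 * T(23) + 1
T(23) = 2 * T(22) + 1
T(22) = 2 * T(21) + 1
T(21) = 2 * T(20) + 1
T(20) = 2 * T(19) + 1
T(19) = 2 * T(18) + 1
T(18) = 2 * T(17) + 1
T(17) = 2 * T(16) + 1
T(16) = 2 * T(15) + 1
T(15) = 2 * T(14) + 1
T(14) = 2 * T(13) + 1
T(13) = 2 * T(12) + 1
T(12) = 2 * T(11) + 1
T(11) = 2 * T(10) + 1
T(10) = 2 * T(9) + 1
T(9) = 2 * T(8) + 1
T(8) = 2 * T(7) + 1
T(7) = 2 * T(6) + 1
T(6) = 2 * T(5) + 1
T(5) = 2 * T(4) + 1
T(4) = 2 * T(3) + 1
T(3) = 2 * T(2) + 1
T(2) = 2 * T(1) + 1
T(1) = 1  (base case)
T(2) = 2 * 1 + 1 = 3
T(3) = 2 * 3 + 1 = 7
T(4) = 2 * 7 + 1 = 15
T(5) = 2 * 15 + 1 = 31
T(6) = 2 * 31 + 1 = 63
T(7) = 2 * 63 + 1 = 127
T(8) = 2 * 127 + 1 = 255
T(9) = 2 * 255 + 1 = 511
T(10) = 2 * 511 + 1 = 1023
T(11) = 2 * 1023 + 1 = 2047
T(12) = 2 * 2047 + 1 = 4095
T(13) = 2 * 4095 + 1 = 8191
T(14) = 2 * 8191 + 1 = 16383
T(15) = 2 * 16383 + 1 = 32767
T(16) = 2 * 32767 + 1 = 65535
T(17) = 2 * 65535 + 1 = 131071
T(18) = 2 * 131071 + 1 = 262143
T(19) = 2 * 262143 + 1 = 524287
T(20) = 2 * 524287 + 1 = 1048575
T(21) = 2 * 1048575 + 1 = 2097151
T(22) = 2 * 2097151 + 1 = 4194303
T(23) = 2 * 4194303 + 1 = 8388607
T(24) = 2 * 8388607 + 1 = 16777215
T(25) = 2 * 16777215 + 1 = 33554431
T(26) = 2 * 33554431 + 1 = 67108863
T(27) = 2 * 67108863 + 1 = 134217727

134217727


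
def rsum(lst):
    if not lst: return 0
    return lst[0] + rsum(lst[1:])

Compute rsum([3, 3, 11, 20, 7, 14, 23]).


rsum([3, 3, 11, 20, 7, 14, 23]) = 3 + rsum([3, 11, 20, 7, 14, 23])
rsum([3, 11, 20, 7, 14, 23]) = 3 + rsum([11, 20, 7, 14, 23])
rsum([11, 20, 7, 14, 23]) = 11 + rsum([20, 7, 14, 23])
rsum([20, 7, 14, 23]) = 20 + rsum([7, 14, 23])
rsum([7, 14, 23]) = 7 + rsum([14, 23])
rsum([14, 23]) = 14 + rsum([23])
rsum([23]) = 23 + rsum([])
rsum([]) = 0  (base case)
Total: 3 + 3 + 11 + 20 + 7 + 14 + 23 + 0 = 81

81


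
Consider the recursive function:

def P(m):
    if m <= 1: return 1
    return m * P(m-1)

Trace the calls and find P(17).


P(17)
= 17 * P(16)
= 17 * 16 * P(15)
= 17 * 16 * 15 * P(14)
= 17 * 16 * 15 * 14 * P(13)
= 17 * 16 * 15 * 14 * 13 * P(12)
= 17 * 16 * 15 * 14 * 13 * 12 * P(11)
= 17 * 16 * 15 * 14 * 13 * 12 * 11 * P(10)
= 17 * 16 * 15 * 14 * 13 * 12 * 11 * 10 * P(9)
= 17 * 16 * 15 * 14 * 13 * 12 * 11 * 10 * 9 * P(8)
= 17 * 16 * 15 * 14 * 13 * 12 * 11 * 10 * 9 * 8 * P(7)
= 17 * 16 * 15 * 14 * 13 * 12 * 11 * 10 * 9 * 8 * 7 * P(6)
= 17 * 16 * 15 * 14 * 13 * 12 * 11 * 10 * 9 * 8 * 7 * 6 * P(5)
= 17 * 16 * 15 * 14 * 13 * 12 * 11 * 10 * 9 * 8 * 7 * 6 * 5 * P(4)
= 17 * 16 * 15 * 14 * 13 * 12 * 11 * 10 * 9 * 8 * 7 * 6 * 5 * 4 * P(3)
= 17 * 16 * 15 * 14 * 13 * 12 * 11 * 10 * 9 * 8 * 7 * 6 * 5 * 4 * 3 * P(2)
= 17 * 16 * 15 * 14 * 13 * 12 * 11 * 10 * 9 * 8 * 7 * 6 * 5 * 4 * 3 * 2 * P(1)
= 17 * 16 * 15 * 14 * 13 * 12 * 11 * 10 * 9 * 8 * 7 * 6 * 5 * 4 * 3 * 2 * 1
= 355687428096000

355687428096000


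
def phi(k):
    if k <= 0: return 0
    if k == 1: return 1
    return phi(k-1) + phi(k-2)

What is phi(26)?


Computing phi(26) bottom-up:
phi(0) = 0
phi(1) = 1
phi(2) = phi(1) + phi(0) = 1 + 0 = 1
phi(3) = phi(2) + phi(1) = 1 + 1 = 2
phi(4) = phi(3) + phi(2) = 2 + 1 = 3
phi(5) = phi(4) + phi(3) = 3 + 2 = 5
phi(6) = phi(5) + phi(4) = 5 + 3 = 8
phi(7) = phi(6) + phi(5) = 8 + 5 = 13
phi(8) = phi(7) + phi(6) = 13 + 8 = 21
phi(9) = phi(8) + phi(7) = 21 + 13 = 34
phi(10) = phi(9) + phi(8) = 34 + 21 = 55
phi(11) = phi(10) + phi(9) = 55 + 34 = 89
phi(12) = phi(11) + phi(10) = 89 + 55 = 144
phi(13) = phi(12) + phi(11) = 144 + 89 = 233
phi(14) = phi(13) + phi(12) = 233 + 144 = 377
phi(15) = phi(14) + phi(13) = 377 + 233 = 610
phi(16) = phi(15) + phi(14) = 610 + 377 = 987
phi(17) = phi(16) + phi(15) = 987 + 610 = 1597
phi(18) = phi(17) + phi(16) = 1597 + 987 = 2584
phi(19) = phi(18) + phi(17) = 2584 + 1597 = 4181
phi(20) = phi(19) + phi(18) = 4181 + 2584 = 6765
phi(21) = phi(20) + phi(19) = 6765 + 4181 = 10946
phi(22) = phi(21) + phi(20) = 10946 + 6765 = 17711
phi(23) = phi(22) + phi(21) = 17711 + 10946 = 28657
phi(24) = phi(23) + phi(22) = 28657 + 17711 = 46368
phi(25) = phi(24) + phi(23) = 46368 + 28657 = 75025
phi(26) = phi(25) + phi(24) = 75025 + 46368 = 121393

121393


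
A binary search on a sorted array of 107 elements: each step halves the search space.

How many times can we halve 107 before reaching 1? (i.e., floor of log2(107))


107 / 2 = 53
53 / 2 = 26
26 / 2 = 13
13 / 2 = 6
6 / 2 = 3
3 / 2 = 1
Reached 1 after 6 halvings

6


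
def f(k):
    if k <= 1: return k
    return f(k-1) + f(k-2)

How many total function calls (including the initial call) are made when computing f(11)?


Let C(n) = total calls for f(n)
C(0) = 1, C(1) = 1
C(2) = 1 + C(1) + C(0) = 1 + 1 + 1 = 3
C(3) = 1 + C(2) + C(1) = 1 + 3 + 1 = 5
C(4) = 1 + C(3) + C(2) = 1 + 5 + 3 = 9
C(5) = 1 + C(4) + C(3) = 1 + 9 + 5 = 15
C(6) = 1 + C(5) + C(4) = 1 + 15 + 9 = 25
C(7) = 1 + C(6) + C(5) = 1 + 25 + 15 = 41
C(8) = 1 + C(7) + C(6) = 1 + 41 + 25 = 67
C(9) = 1 + C(8) + C(7) = 1 + 67 + 41 = 109
C(10) = 1 + C(9) + C(8) = 1 + 109 + 67 = 177
C(11) = 1 + C(10) + C(9) = 1 + 177 + 109 = 287

287


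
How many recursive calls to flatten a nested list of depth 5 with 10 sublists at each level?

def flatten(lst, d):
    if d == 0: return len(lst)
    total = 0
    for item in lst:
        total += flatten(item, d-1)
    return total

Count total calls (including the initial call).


At depth 0 (root): 1 call
At depth 1: each of 1 parents calls flatten on 10 children = 10 calls
At depth 2: each of 10 parents calls flatten on 10 children = 100 calls
At depth 3: each of 100 parents calls flatten on 10 children = 1000 calls
At depth 4: each of 1000 parents calls flatten on 10 children = 10000 calls
At depth 5: each of 10000 parents calls flatten on 10 children = 100000 calls
Total: 1 + 10 + 100 + 1000 + 10000 + 100000 = 111111

111111


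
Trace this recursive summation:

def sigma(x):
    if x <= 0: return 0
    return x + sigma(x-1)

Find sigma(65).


sigma(65)
= 65 + 64 + 63 + 62 + 61 + 60 + 59 + 58 + 57 + 56 + 55 + 54 + 53 + 52 + 51 + 50 + 49 + 48 + 47 + 46 + 45 + 44 + 43 + 42 + 41 + 40 + 39 + 38 + 37 + 36 + 35 + 34 + 33 + 32 + 31 + 30 + 29 + 28 + 27 + 26 + 25 + 24 + 23 + 22 + 21 + 20 + 19 + 18 + 17 + 16 + 15 + 14 + 13 + 12 + 11 + 10 + 9 + 8 + 7 + 6 + 5 + 4 + 3 + 2 + 1 + sigma(0)
= 65 + 64 + 63 + 62 + 61 + 60 + 59 + 58 + 57 + 56 + 55 + 54 + 53 + 52 + 51 + 50 + 49 + 48 + 47 + 46 + 45 + 44 + 43 + 42 + 41 + 40 + 39 + 38 + 37 + 36 + 35 + 34 + 33 + 32 + 31 + 30 + 29 + 28 + 27 + 26 + 25 + 24 + 23 + 22 + 21 + 20 + 19 + 18 + 17 + 16 + 15 + 14 + 13 + 12 + 11 + 10 + 9 + 8 + 7 + 6 + 5 + 4 + 3 + 2 + 1 + 0
= 2145

2145


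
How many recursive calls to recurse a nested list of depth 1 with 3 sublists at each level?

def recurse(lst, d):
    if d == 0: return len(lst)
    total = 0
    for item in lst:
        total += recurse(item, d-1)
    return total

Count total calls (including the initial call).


At depth 0 (root): 1 call
At depth 1: each of 1 parents calls recurse on 3 children = 3 calls
Total: 1 + 3 = 4

4


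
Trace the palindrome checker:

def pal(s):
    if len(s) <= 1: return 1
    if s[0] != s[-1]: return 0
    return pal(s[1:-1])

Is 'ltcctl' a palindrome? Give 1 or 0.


pal('ltcctl'): s[0]='l' == s[-1]='l' -> check pal('tcct')
pal('tcct'): s[0]='t' == s[-1]='t' -> check pal('cc')
pal('cc'): s[0]='c' == s[-1]='c' -> check pal('')
pal(''): len <= 1 -> return 1  (base case)
Result: 1 (palindrome)

1


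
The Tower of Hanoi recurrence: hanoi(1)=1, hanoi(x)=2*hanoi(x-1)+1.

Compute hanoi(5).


hanoi(5) = 2 * hanoi(4) + 1
hanoi(4) = 2 * hanoi(3) + 1
hanoi(3) = 2 * hanoi(2) + 1
hanoi(2) = 2 * hanoi(1) + 1
hanoi(1) = 1  (base case)
hanoi(2) = 2 * 1 + 1 = 3
hanoi(3) = 2 * 3 + 1 = 7
hanoi(4) = 2 * 7 + 1 = 15
hanoi(5) = 2 * 15 + 1 = 31

31


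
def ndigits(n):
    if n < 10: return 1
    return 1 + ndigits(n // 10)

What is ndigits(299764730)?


ndigits(299764730) = 1 + ndigits(29976473)
ndigits(29976473) = 1 + ndigits(2997647)
ndigits(2997647) = 1 + ndigits(299764)
ndigits(299764) = 1 + ndigits(29976)
ndigits(29976) = 1 + ndigits(2997)
ndigits(2997) = 1 + ndigits(299)
ndigits(299) = 1 + ndigits(29)
ndigits(29) = 1 + ndigits(2)
ndigits(2) = 1  (base case: 2 < 10)
Unwinding: 1 + 1 + 1 + 1 + 1 + 1 + 1 + 1 + 1 = 9

9


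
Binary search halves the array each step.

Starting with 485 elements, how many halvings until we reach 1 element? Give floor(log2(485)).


485 / 2 = 242
242 / 2 = 121
121 / 2 = 60
60 / 2 = 30
30 / 2 = 15
15 / 2 = 7
7 / 2 = 3
3 / 2 = 1
Reached 1 after 8 halvings

8


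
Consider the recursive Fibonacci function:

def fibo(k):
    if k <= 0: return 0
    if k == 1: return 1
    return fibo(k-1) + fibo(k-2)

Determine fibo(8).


Computing fibo(8) bottom-up:
fibo(0) = 0
fibo(1) = 1
fibo(2) = fibo(1) + fibo(0) = 1 + 0 = 1
fibo(3) = fibo(2) + fibo(1) = 1 + 1 = 2
fibo(4) = fibo(3) + fibo(2) = 2 + 1 = 3
fibo(5) = fibo(4) + fibo(3) = 3 + 2 = 5
fibo(6) = fibo(5) + fibo(4) = 5 + 3 = 8
fibo(7) = fibo(6) + fibo(5) = 8 + 5 = 13
fibo(8) = fibo(7) + fibo(6) = 13 + 8 = 21

21


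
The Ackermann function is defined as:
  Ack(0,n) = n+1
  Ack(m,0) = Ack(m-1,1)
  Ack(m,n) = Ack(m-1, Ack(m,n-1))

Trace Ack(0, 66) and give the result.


Ack(0, 66) = 67
Result: Ack(0, 66) = 67

67


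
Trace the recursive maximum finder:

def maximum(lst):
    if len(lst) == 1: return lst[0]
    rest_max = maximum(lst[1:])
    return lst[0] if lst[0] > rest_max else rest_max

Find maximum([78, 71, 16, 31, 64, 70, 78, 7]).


maximum([78, 71, 16, 31, 64, 70, 78, 7]): compare 78 with maximum([71, 16, 31, 64, 70, 78, 7])
maximum([71, 16, 31, 64, 70, 78, 7]): compare 71 with maximum([16, 31, 64, 70, 78, 7])
maximum([16, 31, 64, 70, 78, 7]): compare 16 with maximum([31, 64, 70, 78, 7])
maximum([31, 64, 70, 78, 7]): compare 31 with maximum([64, 70, 78, 7])
maximum([64, 70, 78, 7]): compare 64 with maximum([70, 78, 7])
maximum([70, 78, 7]): compare 70 with maximum([78, 7])
maximum([78, 7]): compare 78 with maximum([7])
maximum([7]) = 7  (base case)
Compare 78 with 7 -> 78
Compare 70 with 78 -> 78
Compare 64 with 78 -> 78
Compare 31 with 78 -> 78
Compare 16 with 78 -> 78
Compare 71 with 78 -> 78
Compare 78 with 78 -> 78

78


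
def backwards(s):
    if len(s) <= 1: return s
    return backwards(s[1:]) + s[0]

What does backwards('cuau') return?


backwards('cuau') = backwards('uau') + 'c'
backwards('uau') = backwards('au') + 'u'
backwards('au') = backwards('u') + 'a'
backwards('u') = 'u'  (base case)
Concatenating: 'u' + 'a' + 'u' + 'c' = 'uauc'

uauc
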